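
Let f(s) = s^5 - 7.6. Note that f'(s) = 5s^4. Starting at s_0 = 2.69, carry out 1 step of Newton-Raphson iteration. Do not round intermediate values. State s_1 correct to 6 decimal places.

s_0 = 2.690000: f = 133.251475, f' = 261.805716 → s_1 = 2.690000 - (133.251475)/(261.805716) = 2.181029

2.181029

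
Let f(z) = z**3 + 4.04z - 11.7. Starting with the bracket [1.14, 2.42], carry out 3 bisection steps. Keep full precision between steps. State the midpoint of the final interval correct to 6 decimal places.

1.700000

f(1.140000) = -5.612856, f(2.420000) = 12.249288 (opposite signs)
step 1: m = 1.780000, f(m) = 1.130952 > 0 → root in [1.140000, 1.780000]
step 2: m = 1.460000, f(m) = -2.689464 < 0 → root in [1.460000, 1.780000]
step 3: m = 1.620000, f(m) = -0.903672 < 0 → root in [1.620000, 1.780000]
Midpoint of [1.620000, 1.780000] = 1.700000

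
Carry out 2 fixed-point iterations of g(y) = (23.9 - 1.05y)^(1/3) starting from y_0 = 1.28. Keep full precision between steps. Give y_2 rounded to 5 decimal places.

y_1 = g(1.280000) = 2.825448
y_2 = g(2.825448) = 2.755999

2.75600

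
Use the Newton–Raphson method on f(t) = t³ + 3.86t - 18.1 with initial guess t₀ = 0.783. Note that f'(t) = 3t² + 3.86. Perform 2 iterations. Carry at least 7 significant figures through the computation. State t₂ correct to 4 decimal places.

2.4833

t_0 = 0.783000: f = -14.597571, f' = 5.699267 → t_1 = 0.783000 - (-14.597571)/(5.699267) = 3.344307
t_1 = 3.344307: f = 32.213049, f' = 37.413164 → t_2 = 3.344307 - (32.213049)/(37.413164) = 2.483298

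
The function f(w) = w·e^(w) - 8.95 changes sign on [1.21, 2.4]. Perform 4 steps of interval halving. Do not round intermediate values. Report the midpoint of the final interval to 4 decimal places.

1.6934

f(1.210000) = -4.892284, f(2.400000) = 17.505623 (opposite signs)
step 1: m = 1.805000, f(m) = 2.024348 > 0 → root in [1.210000, 1.805000]
step 2: m = 1.507500, f(m) = -2.142992 < 0 → root in [1.507500, 1.805000]
step 3: m = 1.656250, f(m) = -0.271870 < 0 → root in [1.656250, 1.805000]
step 4: m = 1.730625, f(m) = 0.817960 > 0 → root in [1.656250, 1.730625]
Midpoint of [1.656250, 1.730625] = 1.693437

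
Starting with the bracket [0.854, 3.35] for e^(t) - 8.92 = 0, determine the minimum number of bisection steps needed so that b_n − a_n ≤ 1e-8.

28

Initial width b − a = 3.35 − 0.854 = 2.496000.
After n steps the width is (b−a)/2^n; need (b−a)/2^n ≤ 1e-8.
So n ≥ log₂(2.496000/1e-8) = log₂(249600000.0000) ≈ 27.8950.
Hence n = 28.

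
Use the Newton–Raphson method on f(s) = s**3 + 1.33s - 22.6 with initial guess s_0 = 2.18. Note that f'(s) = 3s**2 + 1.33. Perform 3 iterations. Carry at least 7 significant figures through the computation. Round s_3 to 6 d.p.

s_0 = 2.180000: f = -9.340368, f' = 15.587200 → s_1 = 2.180000 - (-9.340368)/(15.587200) = 2.779233
s_1 = 2.779233: f = 2.563559, f' = 24.502412 → s_2 = 2.779233 - (2.563559)/(24.502412) = 2.674608
s_2 = 2.674608: f = 0.090122, f' = 22.790591 → s_3 = 2.674608 - (0.090122)/(22.790591) = 2.670654

2.670654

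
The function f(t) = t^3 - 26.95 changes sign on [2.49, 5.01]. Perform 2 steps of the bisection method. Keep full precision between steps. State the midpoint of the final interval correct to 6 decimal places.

f(2.490000) = -11.511751, f(5.010000) = 98.801501 (opposite signs)
step 1: m = 3.750000, f(m) = 25.784375 > 0 → root in [2.490000, 3.750000]
step 2: m = 3.120000, f(m) = 3.421328 > 0 → root in [2.490000, 3.120000]
Midpoint of [2.490000, 3.120000] = 2.805000

2.805000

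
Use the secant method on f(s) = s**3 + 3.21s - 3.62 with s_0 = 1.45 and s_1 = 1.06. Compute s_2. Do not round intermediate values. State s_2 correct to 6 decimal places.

0.937887

f(s_0) = 4.083125, f(s_1) = 0.973616
s_2 = 1.060000 - (0.973616)·(1.060000 - 1.450000)/(0.973616 - (4.083125)) = 0.937887; f(s_2) = 0.215615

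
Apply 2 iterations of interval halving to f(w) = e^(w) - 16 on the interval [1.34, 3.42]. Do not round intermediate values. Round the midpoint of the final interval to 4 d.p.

2.6400

f(1.340000) = -12.180956, f(3.420000) = 14.569415 (opposite signs)
step 1: m = 2.380000, f(m) = -5.195097 < 0 → root in [2.380000, 3.420000]
step 2: m = 2.900000, f(m) = 2.174145 > 0 → root in [2.380000, 2.900000]
Midpoint of [2.380000, 2.900000] = 2.640000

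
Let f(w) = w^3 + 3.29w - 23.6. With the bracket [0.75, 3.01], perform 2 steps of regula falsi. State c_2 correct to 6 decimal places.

2.424698

f(0.750000) = -20.710625, f(3.010000) = 13.573801
step 1: c = 2.115227, f(c) = -7.176991 < 0 → new bracket [2.115227, 3.010000]
step 2: c = 2.424698, f(c) = -1.367550 < 0 → new bracket [2.424698, 3.010000]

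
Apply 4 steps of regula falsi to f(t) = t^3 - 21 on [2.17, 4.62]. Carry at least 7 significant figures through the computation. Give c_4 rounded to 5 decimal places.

f(2.170000) = -10.781687, f(4.620000) = 77.611128
step 1: c = 2.468838, f(c) = -5.952035 < 0 → new bracket [2.468838, 4.620000]
step 2: c = 2.622061, f(c) = -2.972798 < 0 → new bracket [2.622061, 4.620000]
step 3: c = 2.695766, f(c) = -1.409446 < 0 → new bracket [2.695766, 4.620000]
step 4: c = 2.730088, f(c) = -0.651620 < 0 → new bracket [2.730088, 4.620000]

2.73009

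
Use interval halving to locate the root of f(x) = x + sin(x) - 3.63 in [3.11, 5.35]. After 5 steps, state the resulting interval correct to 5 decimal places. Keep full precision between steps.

f(3.110000) = -0.488413, f(5.350000) = 0.916480 (opposite signs)
step 1: m = 4.230000, f(m) = -0.285889 < 0 → root in [4.230000, 5.350000]
step 2: m = 4.790000, f(m) = 0.163010 > 0 → root in [4.230000, 4.790000]
step 3: m = 4.510000, f(m) = -0.099589 < 0 → root in [4.510000, 4.790000]
step 4: m = 4.650000, f(m) = 0.021946 > 0 → root in [4.510000, 4.650000]
step 5: m = 4.580000, f(m) = -0.041249 < 0 → root in [4.580000, 4.650000]

[4.58000, 4.65000]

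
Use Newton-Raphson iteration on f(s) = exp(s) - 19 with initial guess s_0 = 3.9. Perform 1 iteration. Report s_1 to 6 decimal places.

3.284596

f'(s) = exp(s)
s_0 = 3.900000: f = 30.402449, f' = 49.402449 → s_1 = 3.900000 - (30.402449)/(49.402449) = 3.284596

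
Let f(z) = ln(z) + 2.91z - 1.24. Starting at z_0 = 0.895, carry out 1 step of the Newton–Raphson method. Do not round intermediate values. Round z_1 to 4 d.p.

0.5837

f'(z) = 1/z + 2.91
z_0 = 0.895000: f = 1.253518, f' = 4.027318 → z_1 = 0.895000 - (1.253518)/(4.027318) = 0.583746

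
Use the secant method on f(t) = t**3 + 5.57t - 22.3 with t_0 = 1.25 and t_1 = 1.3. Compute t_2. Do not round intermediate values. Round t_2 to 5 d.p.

f(t_0) = -13.384375, f(t_1) = -12.862000
t_2 = 1.300000 - (-12.862000)·(1.300000 - 1.250000)/(-12.862000 - (-13.384375)) = 2.531108; f(t_2) = 8.013833

2.53111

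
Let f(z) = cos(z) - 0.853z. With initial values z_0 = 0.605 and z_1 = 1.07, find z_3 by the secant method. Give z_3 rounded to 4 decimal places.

Secant update: z_(k+1) = z_k − f(z_k)·(z_k − z_(k-1))/(f(z_k) − f(z_(k-1))).
f(z_0) = 0.306437, f(z_1) = -0.432586
z_2 = 1.070000 - (-0.432586)·(1.070000 - 0.605000)/(-0.432586 - (0.306437)) = 0.797813; f(z_2) = 0.017739
z_3 = 0.797813 - (0.017739)·(0.797813 - 1.070000)/(0.017739 - (-0.432586)) = 0.808535; f(z_3) = 0.000878

0.8085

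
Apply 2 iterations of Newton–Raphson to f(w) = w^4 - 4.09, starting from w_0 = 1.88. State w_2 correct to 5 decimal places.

f'(w) = 4w^3
w_0 = 1.880000: f = 8.401983, f' = 26.578688 → w_1 = 1.880000 - (8.401983)/(26.578688) = 1.563883
w_1 = 1.563883: f = 1.891591, f' = 15.299333 → w_2 = 1.563883 - (1.891591)/(15.299333) = 1.440244

1.44024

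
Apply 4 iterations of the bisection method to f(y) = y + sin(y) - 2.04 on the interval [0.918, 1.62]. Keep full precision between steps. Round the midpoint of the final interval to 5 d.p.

1.11544

f(0.918000) = -0.327612, f(1.620000) = 0.578790 (opposite signs)
step 1: m = 1.269000, f(m) = 0.183804 > 0 → root in [0.918000, 1.269000]
step 2: m = 1.093500, f(m) = -0.058260 < 0 → root in [1.093500, 1.269000]
step 3: m = 1.181250, f(m) = 0.066331 > 0 → root in [1.093500, 1.181250]
step 4: m = 1.137375, f(m) = 0.004909 > 0 → root in [1.093500, 1.137375]
Midpoint of [1.093500, 1.137375] = 1.115438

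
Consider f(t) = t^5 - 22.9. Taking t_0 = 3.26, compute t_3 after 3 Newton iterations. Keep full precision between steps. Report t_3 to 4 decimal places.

Newton update: t ← t − f(t)/f'(t).
f'(t) = 5t^4
t_0 = 3.260000: f = 345.303575, f' = 564.729409 → t_1 = 3.260000 - (345.303575)/(564.729409) = 2.648550
t_1 = 2.648550: f = 107.429042, f' = 246.038441 → t_2 = 2.648550 - (107.429042)/(246.038441) = 2.211915
t_2 = 2.211915: f = 30.047123, f' = 119.686150 → t_3 = 2.211915 - (30.047123)/(119.686150) = 1.960866

1.9609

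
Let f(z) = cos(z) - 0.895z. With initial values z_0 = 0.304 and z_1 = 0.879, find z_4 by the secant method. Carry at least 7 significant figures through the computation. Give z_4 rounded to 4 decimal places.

0.7880

Secant update: z_(k+1) = z_k − f(z_k)·(z_k − z_(k-1))/(f(z_k) − f(z_(k-1))).
f(z_0) = 0.682067, f(z_1) = -0.148783
z_2 = 0.879000 - (-0.148783)·(0.879000 - 0.304000)/(-0.148783 - (0.682067)) = 0.776033; f(z_2) = 0.019149
z_3 = 0.776033 - (0.019149)·(0.776033 - 0.879000)/(0.019149 - (-0.148783)) = 0.787774; f(z_3) = 0.000368
z_4 = 0.787774 - (0.000368)·(0.787774 - 0.776033)/(0.000368 - (0.019149)) = 0.788003; f(z_4) = -0.000001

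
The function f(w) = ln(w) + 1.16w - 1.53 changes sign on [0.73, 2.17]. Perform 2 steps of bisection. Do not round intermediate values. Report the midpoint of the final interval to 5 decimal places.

f(0.730000) = -0.997911, f(2.170000) = 1.761927 (opposite signs)
step 1: m = 1.450000, f(m) = 0.523564 > 0 → root in [0.730000, 1.450000]
step 2: m = 1.090000, f(m) = -0.179422 < 0 → root in [1.090000, 1.450000]
Midpoint of [1.090000, 1.450000] = 1.270000

1.27000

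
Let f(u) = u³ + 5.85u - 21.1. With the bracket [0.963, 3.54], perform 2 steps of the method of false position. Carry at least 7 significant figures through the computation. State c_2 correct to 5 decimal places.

f(0.963000) = -14.573394, f(3.540000) = 43.970864
step 1: c = 1.604491, f(c) = -7.583135 < 0 → new bracket [1.604491, 3.540000]
step 2: c = 1.889187, f(c) = -3.305688 < 0 → new bracket [1.889187, 3.540000]

1.88919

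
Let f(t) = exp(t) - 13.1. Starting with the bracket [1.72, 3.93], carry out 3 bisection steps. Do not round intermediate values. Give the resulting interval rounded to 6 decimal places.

[2.548750, 2.825000]

f(1.720000) = -7.515472, f(3.930000) = 37.806978 (opposite signs)
step 1: m = 2.825000, f(m) = 3.760945 > 0 → root in [1.720000, 2.825000]
step 2: m = 2.272500, f(m) = -3.396370 < 0 → root in [2.272500, 2.825000]
step 3: m = 2.548750, f(m) = -0.308895 < 0 → root in [2.548750, 2.825000]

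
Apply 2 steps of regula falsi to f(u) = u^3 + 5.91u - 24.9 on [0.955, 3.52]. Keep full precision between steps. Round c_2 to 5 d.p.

False-position update: c = (a·f(b) − b·f(a))/(f(b) − f(a)); replace the endpoint whose sign matches f(c).
f(0.955000) = -18.384966, f(3.520000) = 39.517408
step 1: c = 1.769430, f(c) = -8.902789 < 0 → new bracket [1.769430, 3.520000]
step 2: c = 2.091299, f(c) = -3.394061 < 0 → new bracket [2.091299, 3.520000]

2.09130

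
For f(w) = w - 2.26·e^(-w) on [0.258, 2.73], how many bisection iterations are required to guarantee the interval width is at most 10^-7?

25

Initial width b − a = 2.73 − 0.258 = 2.472000.
After n steps the width is (b−a)/2^n; need (b−a)/2^n ≤ 10^-7.
So n ≥ log₂(2.472000/10^-7) = log₂(24720000.0000) ≈ 24.5592.
Hence n = 25.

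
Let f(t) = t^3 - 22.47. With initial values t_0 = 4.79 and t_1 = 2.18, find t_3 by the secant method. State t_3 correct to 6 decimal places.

f(t_0) = 87.432239, f(t_1) = -12.109768
t_2 = 2.180000 - (-12.109768)·(2.180000 - 4.790000)/(-12.109768 - (87.432239)) = 2.497519; f(t_2) = -6.891470
t_3 = 2.497519 - (-6.891470)·(2.497519 - 2.180000)/(-6.891470 - (-12.109768)) = 2.916846; f(t_3) = 2.346504

2.916846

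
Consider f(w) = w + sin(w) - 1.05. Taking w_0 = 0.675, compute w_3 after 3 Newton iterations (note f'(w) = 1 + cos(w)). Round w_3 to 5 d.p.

0.53777

Newton update: w ← w − f(w)/f'(w).
w_0 = 0.675000: f = 0.249897, f' = 1.780707 → w_1 = 0.675000 - (0.249897)/(1.780707) = 0.534664
w_1 = 0.534664: f = -0.005784, f' = 1.860440 → w_2 = 0.534664 - (-0.005784)/(1.860440) = 0.537773
w_2 = 0.537773: f = -0.000002, f' = 1.858852 → w_3 = 0.537773 - (-0.000002)/(1.858852) = 0.537774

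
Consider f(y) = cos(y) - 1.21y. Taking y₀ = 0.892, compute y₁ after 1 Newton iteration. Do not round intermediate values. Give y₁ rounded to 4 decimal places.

0.6649

f'(y) = -sin(y) - 1.21
y_0 = 0.892000: f = -0.451463, f' = -1.988329 → y_1 = 0.892000 - (-0.451463)/(-1.988329) = 0.664943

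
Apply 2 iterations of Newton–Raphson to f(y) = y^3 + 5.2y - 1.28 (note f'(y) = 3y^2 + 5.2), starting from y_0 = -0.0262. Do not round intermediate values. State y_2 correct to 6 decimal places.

0.243382

Newton update: y ← y − f(y)/f'(y).
y_0 = -0.026200: f = -1.416258, f' = 5.202059 → y_1 = -0.026200 - (-1.416258)/(5.202059) = 0.246049
y_1 = 0.246049: f = 0.014353, f' = 5.381621 → y_2 = 0.246049 - (0.014353)/(5.381621) = 0.243382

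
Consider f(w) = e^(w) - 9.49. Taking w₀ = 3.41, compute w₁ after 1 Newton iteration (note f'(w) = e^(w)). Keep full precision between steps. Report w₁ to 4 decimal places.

2.7236

w_0 = 3.410000: f = 20.775244, f' = 30.265244 → w_1 = 3.410000 - (20.775244)/(30.265244) = 2.723561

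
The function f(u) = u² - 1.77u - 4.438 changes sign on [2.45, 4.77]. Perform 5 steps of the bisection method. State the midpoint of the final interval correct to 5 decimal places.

f(2.450000) = -2.772000, f(4.770000) = 9.872000 (opposite signs)
step 1: m = 3.610000, f(m) = 2.204400 > 0 → root in [2.450000, 3.610000]
step 2: m = 3.030000, f(m) = -0.620200 < 0 → root in [3.030000, 3.610000]
step 3: m = 3.320000, f(m) = 0.708000 > 0 → root in [3.030000, 3.320000]
step 4: m = 3.175000, f(m) = 0.022875 > 0 → root in [3.030000, 3.175000]
step 5: m = 3.102500, f(m) = -0.303919 < 0 → root in [3.102500, 3.175000]
Midpoint of [3.102500, 3.175000] = 3.138750

3.13875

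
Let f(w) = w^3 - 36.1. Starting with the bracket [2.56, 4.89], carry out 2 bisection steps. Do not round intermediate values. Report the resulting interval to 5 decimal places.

[3.14250, 3.72500]

f(2.560000) = -19.322784, f(4.890000) = 80.830169 (opposite signs)
step 1: m = 3.725000, f(m) = 15.586703 > 0 → root in [2.560000, 3.725000]
step 2: m = 3.142500, f(m) = -5.066850 < 0 → root in [3.142500, 3.725000]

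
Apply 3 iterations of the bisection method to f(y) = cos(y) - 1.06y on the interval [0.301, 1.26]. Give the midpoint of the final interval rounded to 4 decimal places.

0.7206

f(0.301000) = 0.635980, f(1.260000) = -1.029783 (opposite signs)
step 1: m = 0.780500, f(m) = -0.116768 < 0 → root in [0.301000, 0.780500]
step 2: m = 0.540750, f(m) = 0.284128 > 0 → root in [0.540750, 0.780500]
step 3: m = 0.660625, f(m) = 0.089346 > 0 → root in [0.660625, 0.780500]
Midpoint of [0.660625, 0.780500] = 0.720562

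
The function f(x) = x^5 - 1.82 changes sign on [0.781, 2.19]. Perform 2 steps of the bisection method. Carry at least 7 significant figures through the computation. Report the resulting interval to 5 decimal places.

[0.78100, 1.13325]

f(0.781000) = -1.529427, f(2.190000) = 48.555640 (opposite signs)
step 1: m = 1.485500, f(m) = 5.413746 > 0 → root in [0.781000, 1.485500]
step 2: m = 1.133250, f(m) = 0.049083 > 0 → root in [0.781000, 1.133250]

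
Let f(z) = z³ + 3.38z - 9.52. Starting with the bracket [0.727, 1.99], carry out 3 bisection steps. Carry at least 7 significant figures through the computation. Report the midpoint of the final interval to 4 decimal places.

f(0.727000) = -6.678499, f(1.990000) = 5.086799 (opposite signs)
step 1: m = 1.358500, f(m) = -2.421128 < 0 → root in [1.358500, 1.990000]
step 2: m = 1.674250, f(m) = 0.832077 > 0 → root in [1.358500, 1.674250]
step 3: m = 1.516375, f(m) = -0.907910 < 0 → root in [1.516375, 1.674250]
Midpoint of [1.516375, 1.674250] = 1.595312

1.5953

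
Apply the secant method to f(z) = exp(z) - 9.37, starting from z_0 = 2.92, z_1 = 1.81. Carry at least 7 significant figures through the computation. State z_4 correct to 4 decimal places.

f(z_0) = 9.171287, f(z_1) = -3.259553
z_2 = 1.810000 - (-3.259553)·(1.810000 - 2.920000)/(-3.259553 - (9.171287)) = 2.101059; f(z_2) = -1.195181
z_3 = 2.101059 - (-1.195181)·(2.101059 - 1.810000)/(-1.195181 - (-3.259553)) = 2.269569; f(z_3) = 0.305228
z_4 = 2.269569 - (0.305228)·(2.269569 - 2.101059)/(0.305228 - (-1.195181)) = 2.235289; f(z_4) = -0.020819

2.2353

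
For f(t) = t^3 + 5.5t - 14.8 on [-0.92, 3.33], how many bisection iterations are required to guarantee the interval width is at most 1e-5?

19

Initial width b − a = 3.33 − -0.92 = 4.250000.
After n steps the width is (b−a)/2^n; need (b−a)/2^n ≤ 1e-5.
So n ≥ log₂(4.250000/1e-5) = log₂(425000.0000) ≈ 18.6971.
Hence n = 19.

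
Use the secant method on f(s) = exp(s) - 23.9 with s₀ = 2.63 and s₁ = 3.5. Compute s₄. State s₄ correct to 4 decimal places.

f(s_0) = -10.026230, f(s_1) = 9.215452
s_2 = 3.500000 - (9.215452)·(3.500000 - 2.630000)/(9.215452 - (-10.026230)) = 3.083329; f(s_2) = -2.069034
s_3 = 3.083329 - (-2.069034)·(3.083329 - 3.500000)/(-2.069034 - (9.215452)) = 3.159727; f(s_3) = -0.335842
s_4 = 3.159727 - (-0.335842)·(3.159727 - 3.083329)/(-0.335842 - (-2.069034)) = 3.174530; f(s_4) = 0.015587

3.1745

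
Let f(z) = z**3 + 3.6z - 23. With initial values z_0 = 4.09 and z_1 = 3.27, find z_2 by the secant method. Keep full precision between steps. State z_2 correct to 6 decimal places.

f(z_0) = 60.141929, f(z_1) = 23.737783
z_2 = 3.270000 - (23.737783)·(3.270000 - 4.090000)/(23.737783 - (60.141929)) = 2.735309; f(z_2) = 7.312454

2.735309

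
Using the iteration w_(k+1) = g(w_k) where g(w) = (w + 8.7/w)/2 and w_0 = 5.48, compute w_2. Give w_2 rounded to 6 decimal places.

w_1 = g(5.480000) = 3.533796
w_2 = g(3.533796) = 2.997869

2.997869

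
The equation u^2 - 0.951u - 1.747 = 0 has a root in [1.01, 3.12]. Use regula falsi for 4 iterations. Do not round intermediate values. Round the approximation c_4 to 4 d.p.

False-position update: c = (a·f(b) − b·f(a))/(f(b) − f(a)); replace the endpoint whose sign matches f(c).
f(1.010000) = -1.687410, f(3.120000) = 5.020280
step 1: c = 1.540799, f(c) = -0.838238 < 0 → new bracket [1.540799, 3.120000]
step 2: c = 1.766751, f(c) = -0.305770 < 0 → new bracket [1.766751, 3.120000]
step 3: c = 1.844442, f(c) = -0.099099 < 0 → new bracket [1.844442, 3.120000]
step 4: c = 1.869133, f(c) = -0.030886 < 0 → new bracket [1.869133, 3.120000]

1.8691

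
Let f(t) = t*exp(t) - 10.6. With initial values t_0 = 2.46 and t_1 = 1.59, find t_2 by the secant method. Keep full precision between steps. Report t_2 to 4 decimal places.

f(t_0) = 18.193836, f(t_1) = -2.803039
t_2 = 1.590000 - (-2.803039)·(1.590000 - 2.460000)/(-2.803039 - (18.193836)) = 1.706143; f(t_2) = -1.203112

1.7061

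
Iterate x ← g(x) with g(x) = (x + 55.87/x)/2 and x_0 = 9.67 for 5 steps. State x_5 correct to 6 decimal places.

7.474624

x_1 = g(9.670000) = 7.723831
x_2 = g(7.723831) = 7.478644
x_3 = g(7.478644) = 7.474625
x_4 = g(7.474625) = 7.474624
x_5 = g(7.474624) = 7.474624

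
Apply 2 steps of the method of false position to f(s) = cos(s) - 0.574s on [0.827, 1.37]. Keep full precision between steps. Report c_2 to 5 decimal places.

0.97550

f(0.827000) = 0.202389, f(1.370000) = -0.586930
step 1: c = 0.966230, f(c) = 0.013789 > 0 → new bracket [0.966230, 1.370000]
step 2: c = 0.975498, f(c) = 0.000819 > 0 → new bracket [0.975498, 1.370000]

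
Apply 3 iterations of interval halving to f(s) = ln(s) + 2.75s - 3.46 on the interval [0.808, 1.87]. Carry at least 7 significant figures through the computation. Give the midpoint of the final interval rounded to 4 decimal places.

1.1399

f(0.808000) = -1.451193, f(1.870000) = 2.308438 (opposite signs)
step 1: m = 1.339000, f(m) = 0.514173 > 0 → root in [0.808000, 1.339000]
step 2: m = 1.073500, f(m) = -0.436951 < 0 → root in [1.073500, 1.339000]
step 3: m = 1.206250, f(m) = 0.044704 > 0 → root in [1.073500, 1.206250]
Midpoint of [1.073500, 1.206250] = 1.139875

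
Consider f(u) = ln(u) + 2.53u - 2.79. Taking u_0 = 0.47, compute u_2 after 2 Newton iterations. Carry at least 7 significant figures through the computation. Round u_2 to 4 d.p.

1.0731

f'(u) = 1/u + 2.53
u_0 = 0.470000: f = -2.355923, f' = 4.657660 → u_1 = 0.470000 - (-2.355923)/(4.657660) = 0.975817
u_1 = 0.975817: f = -0.345664, f' = 3.554782 → u_2 = 0.975817 - (-0.345664)/(3.554782) = 1.073056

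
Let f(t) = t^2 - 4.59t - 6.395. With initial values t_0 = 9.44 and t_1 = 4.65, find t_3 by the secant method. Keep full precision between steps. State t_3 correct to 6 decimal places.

5.792368

f(t_0) = 39.389000, f(t_1) = -6.116000
t_2 = 4.650000 - (-6.116000)·(4.650000 - 9.440000)/(-6.116000 - (39.389000)) = 5.293789; f(t_2) = -2.669287
t_3 = 5.293789 - (-2.669287)·(5.293789 - 4.650000)/(-2.669287 - (-6.116000)) = 5.792368; f(t_3) = 0.569561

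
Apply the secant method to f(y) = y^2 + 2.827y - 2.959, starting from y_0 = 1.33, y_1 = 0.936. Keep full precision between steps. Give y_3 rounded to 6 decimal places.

0.813263

Secant update: y_(k+1) = y_k − f(y_k)·(y_k − y_(k-1))/(f(y_k) − f(y_(k-1))).
f(y_0) = 2.569810, f(y_1) = 0.563168
y_2 = 0.936000 - (0.563168)·(0.936000 - 1.330000)/(0.563168 - (2.569810)) = 0.825423; f(y_2) = 0.055795
y_3 = 0.825423 - (0.055795)·(0.825423 - 0.936000)/(0.055795 - (0.563168)) = 0.813263; f(y_3) = 0.001492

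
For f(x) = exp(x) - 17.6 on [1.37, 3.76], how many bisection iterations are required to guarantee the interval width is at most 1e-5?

Initial width b − a = 3.76 − 1.37 = 2.390000.
After n steps the width is (b−a)/2^n; need (b−a)/2^n ≤ 1e-5.
So n ≥ log₂(2.390000/1e-5) = log₂(239000.0000) ≈ 17.8667.
Hence n = 18.

18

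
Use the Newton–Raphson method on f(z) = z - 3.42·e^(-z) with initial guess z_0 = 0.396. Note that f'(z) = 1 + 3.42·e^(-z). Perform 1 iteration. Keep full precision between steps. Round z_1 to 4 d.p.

z_0 = 0.396000: f = -1.905683, f' = 3.301683 → z_1 = 0.396000 - (-1.905683)/(3.301683) = 0.973185

0.9732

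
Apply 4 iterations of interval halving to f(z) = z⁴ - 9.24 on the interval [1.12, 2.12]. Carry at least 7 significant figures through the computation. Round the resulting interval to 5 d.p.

[1.68250, 1.74500]

f(1.120000) = -7.666481, f(2.120000) = 10.959631 (opposite signs)
step 1: m = 1.620000, f(m) = -2.352525 < 0 → root in [1.620000, 2.120000]
step 2: m = 1.870000, f(m) = 2.988310 > 0 → root in [1.620000, 1.870000]
step 3: m = 1.745000, f(m) = 0.032177 > 0 → root in [1.620000, 1.745000]
step 4: m = 1.682500, f(m) = -1.226536 < 0 → root in [1.682500, 1.745000]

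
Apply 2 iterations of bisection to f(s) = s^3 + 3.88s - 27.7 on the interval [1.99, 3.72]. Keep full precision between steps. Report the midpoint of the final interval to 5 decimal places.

f(1.990000) = -12.098201, f(3.720000) = 38.212448 (opposite signs)
step 1: m = 2.855000, f(m) = 6.648576 > 0 → root in [1.990000, 2.855000]
step 2: m = 2.422500, f(m) = -4.084244 < 0 → root in [2.422500, 2.855000]
Midpoint of [2.422500, 2.855000] = 2.638750

2.63875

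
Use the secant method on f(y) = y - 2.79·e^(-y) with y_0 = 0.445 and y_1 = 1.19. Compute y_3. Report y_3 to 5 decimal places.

Secant update: y_(k+1) = y_k − f(y_k)·(y_k − y_(k-1))/(f(y_k) − f(y_(k-1))).
f(y_0) = -1.342900, f(y_1) = 0.341223
y_2 = 1.190000 - (0.341223)·(1.190000 - 0.445000)/(0.341223 - (-1.342900)) = 1.039054; f(y_2) = 0.051983
y_3 = 1.039054 - (0.051983)·(1.039054 - 1.190000)/(0.051983 - (0.341223)) = 1.011926; f(y_3) = -0.002290

1.01193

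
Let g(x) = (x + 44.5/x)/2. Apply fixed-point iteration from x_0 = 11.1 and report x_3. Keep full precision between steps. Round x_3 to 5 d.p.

x_1 = g(11.100000) = 7.554505
x_2 = g(7.554505) = 6.722515
x_3 = g(6.722515) = 6.671031

6.67103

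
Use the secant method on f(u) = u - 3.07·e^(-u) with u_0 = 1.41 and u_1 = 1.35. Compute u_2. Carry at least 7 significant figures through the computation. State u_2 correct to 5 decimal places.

f(u_0) = 0.660480, f(u_1) = 0.554132
u_2 = 1.350000 - (0.554132)·(1.350000 - 1.410000)/(0.554132 - (0.660480)) = 1.037366; f(u_2) = -0.050602

1.03737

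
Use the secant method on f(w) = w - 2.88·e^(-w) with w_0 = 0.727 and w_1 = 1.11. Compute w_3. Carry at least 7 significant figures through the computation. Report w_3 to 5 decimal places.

1.02897

Secant update: w_(k+1) = w_k − f(w_k)·(w_k − w_(k-1))/(f(w_k) − f(w_(k-1))).
f(w_0) = -0.665068, f(w_1) = 0.160870
w_2 = 1.110000 - (0.160870)·(1.110000 - 0.727000)/(0.160870 - (-0.665068)) = 1.035402; f(w_2) = 0.012761
w_3 = 1.035402 - (0.012761)·(1.035402 - 1.110000)/(0.012761 - (0.160870)) = 1.028975; f(w_3) = -0.000260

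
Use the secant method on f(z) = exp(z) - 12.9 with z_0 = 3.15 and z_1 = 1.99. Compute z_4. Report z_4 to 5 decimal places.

f(z_0) = 10.436065, f(z_1) = -5.584466
z_2 = 1.990000 - (-5.584466)·(1.990000 - 3.150000)/(-5.584466 - (10.436065)) = 2.394355; f(z_2) = -1.938875
z_3 = 2.394355 - (-1.938875)·(2.394355 - 1.990000)/(-1.938875 - (-5.584466)) = 2.609407; f(z_3) = 0.690995
z_4 = 2.609407 - (0.690995)·(2.609407 - 2.394355)/(0.690995 - (-1.938875)) = 2.552903; f(z_4) = -0.055667

2.55290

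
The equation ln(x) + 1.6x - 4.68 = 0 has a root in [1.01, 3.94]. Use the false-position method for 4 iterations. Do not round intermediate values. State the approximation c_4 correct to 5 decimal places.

2.38251

f(1.010000) = -3.054050, f(3.940000) = 2.995181
step 1: c = 2.489257, f(c) = 0.214795 > 0 → new bracket [1.010000, 2.489257]
step 2: c = 2.392055, f(c) = 0.019441 > 0 → new bracket [1.010000, 2.392055]
step 3: c = 2.383313, f(c) = 0.001792 > 0 → new bracket [1.010000, 2.383313]
step 4: c = 2.382508, f(c) = 0.000166 > 0 → new bracket [1.010000, 2.382508]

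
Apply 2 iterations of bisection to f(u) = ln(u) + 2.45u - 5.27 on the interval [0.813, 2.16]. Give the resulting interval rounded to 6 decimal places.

f(0.813000) = -3.485174, f(2.160000) = 0.792108 (opposite signs)
step 1: m = 1.486500, f(m) = -1.231651 < 0 → root in [1.486500, 2.160000]
step 2: m = 1.823250, f(m) = -0.202417 < 0 → root in [1.823250, 2.160000]

[1.823250, 2.160000]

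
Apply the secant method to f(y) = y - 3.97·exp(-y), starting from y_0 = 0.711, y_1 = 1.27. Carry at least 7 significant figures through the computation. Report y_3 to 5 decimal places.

1.19787

f(y_0) = -1.238877, f(y_1) = 0.155098
y_2 = 1.270000 - (0.155098)·(1.270000 - 0.711000)/(0.155098 - (-1.238877)) = 1.207804; f(y_2) = 0.021358
y_3 = 1.207804 - (0.021358)·(1.207804 - 1.270000)/(0.021358 - (0.155098)) = 1.197871; f(y_3) = -0.000418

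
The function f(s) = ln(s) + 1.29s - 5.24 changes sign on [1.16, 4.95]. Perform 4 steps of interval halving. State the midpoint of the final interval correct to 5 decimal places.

f(1.160000) = -3.595180, f(4.950000) = 2.744888 (opposite signs)
step 1: m = 3.055000, f(m) = -0.182270 < 0 → root in [3.055000, 4.950000]
step 2: m = 4.002500, f(m) = 1.310144 > 0 → root in [3.055000, 4.002500]
step 3: m = 3.528750, f(m) = 0.573031 > 0 → root in [3.055000, 3.528750]
step 4: m = 3.291875, f(m) = 0.197976 > 0 → root in [3.055000, 3.291875]
Midpoint of [3.055000, 3.291875] = 3.173438

3.17344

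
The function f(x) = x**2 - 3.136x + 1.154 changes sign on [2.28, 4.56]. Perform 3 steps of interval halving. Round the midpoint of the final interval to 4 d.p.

2.7075

f(2.280000) = -0.797680, f(4.560000) = 7.647440 (opposite signs)
step 1: m = 3.420000, f(m) = 2.125280 > 0 → root in [2.280000, 3.420000]
step 2: m = 2.850000, f(m) = 0.338900 > 0 → root in [2.280000, 2.850000]
step 3: m = 2.565000, f(m) = -0.310615 < 0 → root in [2.565000, 2.850000]
Midpoint of [2.565000, 2.850000] = 2.707500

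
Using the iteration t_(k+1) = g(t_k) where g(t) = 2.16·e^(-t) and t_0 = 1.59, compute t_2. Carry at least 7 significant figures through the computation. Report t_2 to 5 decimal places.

t_1 = g(1.590000) = 0.440479
t_2 = g(0.440479) = 1.390452

1.39045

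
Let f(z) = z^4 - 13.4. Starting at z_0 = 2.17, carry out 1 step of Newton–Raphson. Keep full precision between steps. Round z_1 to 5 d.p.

f'(z) = 4z^3
z_0 = 2.170000: f = 8.773739, f' = 40.873252 → z_1 = 2.170000 - (8.773739)/(40.873252) = 1.955343

1.95534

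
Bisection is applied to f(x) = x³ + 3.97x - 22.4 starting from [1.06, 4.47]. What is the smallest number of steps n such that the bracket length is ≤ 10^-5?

Initial width b − a = 4.47 − 1.06 = 3.410000.
After n steps the width is (b−a)/2^n; need (b−a)/2^n ≤ 10^-5.
So n ≥ log₂(3.410000/10^-5) = log₂(341000.0000) ≈ 18.3794.
Hence n = 19.

19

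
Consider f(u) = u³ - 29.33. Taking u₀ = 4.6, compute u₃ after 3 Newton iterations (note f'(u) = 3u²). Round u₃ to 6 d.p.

Newton update: u ← u − f(u)/f'(u).
u_0 = 4.600000: f = 68.006000, f' = 63.480000 → u_1 = 4.600000 - (68.006000)/(63.480000) = 3.528702
u_1 = 3.528702: f = 14.608470, f' = 37.355212 → u_2 = 3.528702 - (14.608470)/(37.355212) = 3.137633
u_2 = 3.137633: f = 1.559179, f' = 29.534219 → u_3 = 3.137633 - (1.559179)/(29.534219) = 3.084841

3.084841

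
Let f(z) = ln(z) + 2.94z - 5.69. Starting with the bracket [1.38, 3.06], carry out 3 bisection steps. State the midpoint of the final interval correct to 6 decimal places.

f(1.380000) = -1.310717, f(3.060000) = 4.424815 (opposite signs)
step 1: m = 2.220000, f(m) = 1.634307 > 0 → root in [1.380000, 2.220000]
step 2: m = 1.800000, f(m) = 0.189787 > 0 → root in [1.380000, 1.800000]
step 3: m = 1.590000, f(m) = -0.551666 < 0 → root in [1.590000, 1.800000]
Midpoint of [1.590000, 1.800000] = 1.695000

1.695000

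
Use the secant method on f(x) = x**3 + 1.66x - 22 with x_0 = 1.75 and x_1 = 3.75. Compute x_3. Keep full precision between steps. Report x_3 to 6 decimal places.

f(x_0) = -13.735625, f(x_1) = 36.959375
x_2 = 3.750000 - (36.959375)·(3.750000 - 1.750000)/(36.959375 - (-13.735625)) = 2.291893; f(x_2) = -6.156668
x_3 = 2.291893 - (-6.156668)·(2.291893 - 3.750000)/(-6.156668 - (36.959375)) = 2.500100; f(x_3) = -2.222955

2.500100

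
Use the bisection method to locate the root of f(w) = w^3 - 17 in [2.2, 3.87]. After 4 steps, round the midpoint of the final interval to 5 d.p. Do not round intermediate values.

2.56531

f(2.200000) = -6.352000, f(3.870000) = 40.960603 (opposite signs)
step 1: m = 3.035000, f(m) = 10.956068 > 0 → root in [2.200000, 3.035000]
step 2: m = 2.617500, f(m) = 0.933294 > 0 → root in [2.200000, 2.617500]
step 3: m = 2.408750, f(m) = -3.024248 < 0 → root in [2.408750, 2.617500]
step 4: m = 2.513125, f(m) = -1.127612 < 0 → root in [2.513125, 2.617500]
Midpoint of [2.513125, 2.617500] = 2.565313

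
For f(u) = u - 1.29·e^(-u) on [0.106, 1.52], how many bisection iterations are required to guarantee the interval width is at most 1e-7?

Initial width b − a = 1.52 − 0.106 = 1.414000.
After n steps the width is (b−a)/2^n; need (b−a)/2^n ≤ 1e-7.
So n ≥ log₂(1.414000/1e-7) = log₂(14140000.0000) ≈ 23.7533.
Hence n = 24.

24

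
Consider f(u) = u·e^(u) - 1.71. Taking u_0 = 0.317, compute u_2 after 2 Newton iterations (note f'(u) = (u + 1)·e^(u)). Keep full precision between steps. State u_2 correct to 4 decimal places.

0.8209

u_0 = 0.317000: f = -1.274758, f' = 1.808244 → u_1 = 0.317000 - (-1.274758)/(1.808244) = 1.021970
u_1 = 1.021970: f = 1.129711, f' = 5.618375 → u_2 = 1.021970 - (1.129711)/(5.618375) = 0.820896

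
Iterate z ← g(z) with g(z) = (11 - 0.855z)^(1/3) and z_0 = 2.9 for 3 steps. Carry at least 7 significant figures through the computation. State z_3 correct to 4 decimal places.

2.0958

z_1 = g(2.900000) = 2.042467
z_2 = g(2.042467) = 2.099447
z_3 = g(2.099447) = 2.095757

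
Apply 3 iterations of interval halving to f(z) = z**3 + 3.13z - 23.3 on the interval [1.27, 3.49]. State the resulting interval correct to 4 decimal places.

f(1.270000) = -17.276517, f(3.490000) = 30.132249 (opposite signs)
step 1: m = 2.380000, f(m) = -2.369328 < 0 → root in [2.380000, 3.490000]
step 2: m = 2.935000, f(m) = 11.169300 > 0 → root in [2.380000, 2.935000]
step 3: m = 2.657500, f(m) = 3.786054 > 0 → root in [2.380000, 2.657500]

[2.3800, 2.6575]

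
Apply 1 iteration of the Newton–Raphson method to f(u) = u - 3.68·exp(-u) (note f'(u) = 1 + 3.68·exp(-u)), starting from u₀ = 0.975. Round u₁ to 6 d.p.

1.147972

Newton update: u ← u − f(u)/f'(u).
u_0 = 0.975000: f = -0.413068, f' = 2.388068 → u_1 = 0.975000 - (-0.413068)/(2.388068) = 1.147972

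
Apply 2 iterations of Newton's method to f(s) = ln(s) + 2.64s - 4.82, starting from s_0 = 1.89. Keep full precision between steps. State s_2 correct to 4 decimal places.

1.6387

f'(s) = 1/s + 2.64
s_0 = 1.890000: f = 0.806177, f' = 3.169101 → s_1 = 1.890000 - (0.806177)/(3.169101) = 1.635613
s_1 = 1.635613: f = -0.009963, f' = 3.251391 → s_2 = 1.635613 - (-0.009963)/(3.251391) = 1.638678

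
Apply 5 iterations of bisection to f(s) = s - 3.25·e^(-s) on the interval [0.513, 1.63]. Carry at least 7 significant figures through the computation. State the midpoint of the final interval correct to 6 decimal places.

1.088953

f(0.513000) = -1.432765, f(1.630000) = 0.993229 (opposite signs)
step 1: m = 1.071500, f(m) = -0.041607 < 0 → root in [1.071500, 1.630000]
step 2: m = 1.350750, f(m) = 0.508851 > 0 → root in [1.071500, 1.350750]
step 3: m = 1.211125, f(m) = 0.243074 > 0 → root in [1.071500, 1.211125]
step 4: m = 1.141312, f(m) = 0.103264 > 0 → root in [1.071500, 1.141312]
step 5: m = 1.106406, f(m) = 0.031484 > 0 → root in [1.071500, 1.106406]
Midpoint of [1.071500, 1.106406] = 1.088953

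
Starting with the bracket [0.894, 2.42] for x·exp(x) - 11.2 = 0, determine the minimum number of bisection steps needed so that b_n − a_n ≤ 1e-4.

Initial width b − a = 2.42 − 0.894 = 1.526000.
After n steps the width is (b−a)/2^n; need (b−a)/2^n ≤ 1e-4.
So n ≥ log₂(1.526000/1e-4) = log₂(15260.0000) ≈ 13.8975.
Hence n = 14.

14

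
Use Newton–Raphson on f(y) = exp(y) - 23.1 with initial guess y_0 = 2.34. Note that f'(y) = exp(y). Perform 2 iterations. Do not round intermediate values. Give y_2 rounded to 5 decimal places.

y_0 = 2.340000: f = -12.718763, f' = 10.381237 → y_1 = 2.340000 - (-12.718763)/(10.381237) = 3.565168
y_1 = 3.565168: f = 12.245407, f' = 35.345407 → y_2 = 3.565168 - (12.245407)/(35.345407) = 3.218719

3.21872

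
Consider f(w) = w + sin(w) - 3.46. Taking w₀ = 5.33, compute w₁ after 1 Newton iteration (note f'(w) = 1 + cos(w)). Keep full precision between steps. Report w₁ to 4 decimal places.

w_0 = 5.330000: f = 1.054736, f' = 1.579089 → w_1 = 5.330000 - (1.054736)/(1.579089) = 4.662061

4.6621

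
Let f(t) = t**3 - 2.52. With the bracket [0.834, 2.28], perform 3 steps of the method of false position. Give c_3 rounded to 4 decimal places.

1.2965

f(0.834000) = -1.939906, f(2.280000) = 9.332352
step 1: c = 1.082850, f(c) = -1.250288 < 0 → new bracket [1.082850, 2.280000]
step 2: c = 1.224288, f(c) = -0.684939 < 0 → new bracket [1.224288, 2.280000]
step 3: c = 1.296473, f(c) = -0.340835 < 0 → new bracket [1.296473, 2.280000]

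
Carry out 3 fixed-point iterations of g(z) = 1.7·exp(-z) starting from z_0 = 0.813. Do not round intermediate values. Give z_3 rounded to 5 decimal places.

0.76399

z_1 = g(0.813000) = 0.753993
z_2 = g(0.753993) = 0.799823
z_3 = g(0.799823) = 0.763995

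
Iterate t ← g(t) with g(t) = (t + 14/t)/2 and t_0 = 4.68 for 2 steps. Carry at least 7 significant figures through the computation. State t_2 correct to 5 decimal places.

t_1 = g(4.680000) = 3.835726
t_2 = g(3.835726) = 3.742811

3.74281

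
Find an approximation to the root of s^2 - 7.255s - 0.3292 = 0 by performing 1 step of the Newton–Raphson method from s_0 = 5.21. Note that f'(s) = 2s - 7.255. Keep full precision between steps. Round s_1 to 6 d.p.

s_0 = 5.210000: f = -10.983650, f' = 3.165000 → s_1 = 5.210000 - (-10.983650)/(3.165000) = 8.680348

8.680348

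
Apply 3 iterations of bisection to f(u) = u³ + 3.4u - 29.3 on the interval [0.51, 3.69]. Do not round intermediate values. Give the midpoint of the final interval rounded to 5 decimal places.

f(0.510000) = -27.433349, f(3.690000) = 33.489409 (opposite signs)
step 1: m = 2.100000, f(m) = -12.899000 < 0 → root in [2.100000, 3.690000]
step 2: m = 2.895000, f(m) = 4.806067 > 0 → root in [2.100000, 2.895000]
step 3: m = 2.497500, f(m) = -5.230328 < 0 → root in [2.497500, 2.895000]
Midpoint of [2.497500, 2.895000] = 2.696250

2.69625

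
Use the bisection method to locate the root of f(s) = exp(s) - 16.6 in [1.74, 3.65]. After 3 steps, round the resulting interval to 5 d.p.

f(1.740000) = -10.902657, f(3.650000) = 21.874666 (opposite signs)
step 1: m = 2.695000, f(m) = -1.794481 < 0 → root in [2.695000, 3.650000]
step 2: m = 3.172500, f(m) = 7.267078 > 0 → root in [2.695000, 3.172500]
step 3: m = 2.933750, f(m) = 2.197991 > 0 → root in [2.695000, 2.933750]

[2.69500, 2.93375]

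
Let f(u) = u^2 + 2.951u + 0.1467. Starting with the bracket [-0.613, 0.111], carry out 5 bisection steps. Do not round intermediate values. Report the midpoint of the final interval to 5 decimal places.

f(-0.613000) = -1.286494, f(0.111000) = 0.486582 (opposite signs)
step 1: m = -0.251000, f(m) = -0.531000 < 0 → root in [-0.251000, 0.111000]
step 2: m = -0.070000, f(m) = -0.054970 < 0 → root in [-0.070000, 0.111000]
step 3: m = 0.020500, f(m) = 0.207616 > 0 → root in [-0.070000, 0.020500]
step 4: m = -0.024750, f(m) = 0.074275 > 0 → root in [-0.070000, -0.024750]
step 5: m = -0.047375, f(m) = 0.009141 > 0 → root in [-0.070000, -0.047375]
Midpoint of [-0.070000, -0.047375] = -0.058688

-0.05869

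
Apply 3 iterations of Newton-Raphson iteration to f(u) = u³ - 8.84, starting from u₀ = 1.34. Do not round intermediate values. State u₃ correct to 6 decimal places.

Newton update: u ← u − f(u)/f'(u).
f'(u) = 3u²
u_0 = 1.340000: f = -6.433896, f' = 5.386800 → u_1 = 1.340000 - (-6.433896)/(5.386800) = 2.534382
u_1 = 2.534382: f = 7.438566, f' = 19.269274 → u_2 = 2.534382 - (7.438566)/(19.269274) = 2.148349
u_2 = 2.148349: f = 1.075502, f' = 13.846215 → u_3 = 2.148349 - (1.075502)/(13.846215) = 2.070675

2.070675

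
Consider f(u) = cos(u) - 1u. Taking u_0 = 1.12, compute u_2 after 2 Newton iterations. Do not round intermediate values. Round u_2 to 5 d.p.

0.73918

f'(u) = -sin(u) - 1
u_0 = 1.120000: f = -0.684318, f' = -1.900100 → u_1 = 1.120000 - (-0.684318)/(-1.900100) = 0.759852
u_1 = 0.759852: f = -0.034914, f' = -1.688814 → u_2 = 0.759852 - (-0.034914)/(-1.688814) = 0.739178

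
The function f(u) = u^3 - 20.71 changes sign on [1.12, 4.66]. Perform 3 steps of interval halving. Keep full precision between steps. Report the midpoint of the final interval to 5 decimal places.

2.66875

f(1.120000) = -19.305072, f(4.660000) = 80.484696 (opposite signs)
step 1: m = 2.890000, f(m) = 3.427569 > 0 → root in [1.120000, 2.890000]
step 2: m = 2.005000, f(m) = -12.649850 < 0 → root in [2.005000, 2.890000]
step 3: m = 2.447500, f(m) = -6.048848 < 0 → root in [2.447500, 2.890000]
Midpoint of [2.447500, 2.890000] = 2.668750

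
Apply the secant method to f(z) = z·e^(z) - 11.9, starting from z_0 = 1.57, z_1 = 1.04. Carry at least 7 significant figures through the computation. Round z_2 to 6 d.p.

2.071165

f(z_0) = -4.353562, f(z_1) = -8.957614
z_2 = 1.040000 - (-8.957614)·(1.040000 - 1.570000)/(-8.957614 - (-4.353562)) = 2.071165; f(z_2) = 4.532740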